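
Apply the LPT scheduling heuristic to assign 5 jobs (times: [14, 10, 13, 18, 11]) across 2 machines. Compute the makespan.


Sort jobs in decreasing order (LPT): [18, 14, 13, 11, 10]
Assign each job to the least loaded machine:
  Machine 1: jobs [18, 11], load = 29
  Machine 2: jobs [14, 13, 10], load = 37
Makespan = max load = 37

37


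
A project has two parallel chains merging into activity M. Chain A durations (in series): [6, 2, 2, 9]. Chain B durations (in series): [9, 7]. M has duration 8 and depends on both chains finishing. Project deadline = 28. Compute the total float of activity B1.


Forward pass: ES(B1) = sum of predecessors on chain B = 0
EF = ES + duration = 0 + 9 = 9
Backward pass: LF(M) = deadline = 28; LS(M) = 28 - 8 = 20
LF(B1) = LS(M) - sum(successors on chain B) = 20 - 7 = 13
LS = LF - duration = 13 - 9 = 4
Total float = LS - ES = 4 - 0 = 4

4


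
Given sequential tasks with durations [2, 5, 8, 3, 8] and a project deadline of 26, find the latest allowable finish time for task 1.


LF(activity 1) = deadline - sum of successor durations
Successors: activities 2 through 5 with durations [5, 8, 3, 8]
Sum of successor durations = 24
LF = 26 - 24 = 2

2


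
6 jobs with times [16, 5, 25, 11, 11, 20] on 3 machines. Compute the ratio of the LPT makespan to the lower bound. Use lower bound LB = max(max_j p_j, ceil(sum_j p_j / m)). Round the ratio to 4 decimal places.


LPT order: [25, 20, 16, 11, 11, 5]
Machine loads after assignment: [30, 31, 27]
LPT makespan = 31
Lower bound = max(max_job, ceil(total/3)) = max(25, 30) = 30
Ratio = 31 / 30 = 1.0333

1.0333


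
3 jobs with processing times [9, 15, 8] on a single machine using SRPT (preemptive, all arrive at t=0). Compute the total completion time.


Since all jobs arrive at t=0, SRPT equals SPT ordering.
SPT order: [8, 9, 15]
Completion times:
  Job 1: p=8, C=8
  Job 2: p=9, C=17
  Job 3: p=15, C=32
Total completion time = 8 + 17 + 32 = 57

57


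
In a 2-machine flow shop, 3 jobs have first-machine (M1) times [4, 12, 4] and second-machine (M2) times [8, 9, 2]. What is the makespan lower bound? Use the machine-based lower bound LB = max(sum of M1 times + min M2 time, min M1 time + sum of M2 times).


LB1 = sum(M1 times) + min(M2 times) = 20 + 2 = 22
LB2 = min(M1 times) + sum(M2 times) = 4 + 19 = 23
Lower bound = max(LB1, LB2) = max(22, 23) = 23

23


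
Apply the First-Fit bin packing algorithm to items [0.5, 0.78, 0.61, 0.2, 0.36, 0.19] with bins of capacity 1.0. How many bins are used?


Place items sequentially using First-Fit:
  Item 0.5 -> new Bin 1
  Item 0.78 -> new Bin 2
  Item 0.61 -> new Bin 3
  Item 0.2 -> Bin 1 (now 0.7)
  Item 0.36 -> Bin 3 (now 0.97)
  Item 0.19 -> Bin 1 (now 0.89)
Total bins used = 3

3


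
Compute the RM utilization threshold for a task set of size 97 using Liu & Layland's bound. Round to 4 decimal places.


Compute 2^(1/97) = 1.0071714397
Subtract 1: 1.0071714397 - 1 = 0.0071714397
Multiply by n: 97 * 0.0071714397 = 0.6956296509
Round to 4 dp: 0.6956

0.6956


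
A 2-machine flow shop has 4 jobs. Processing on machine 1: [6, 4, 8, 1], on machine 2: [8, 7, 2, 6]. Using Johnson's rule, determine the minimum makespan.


Apply Johnson's rule:
  Group 1 (a <= b): [(4, 1, 6), (2, 4, 7), (1, 6, 8)]
  Group 2 (a > b): [(3, 8, 2)]
Optimal job order: [4, 2, 1, 3]
Schedule:
  Job 4: M1 done at 1, M2 done at 7
  Job 2: M1 done at 5, M2 done at 14
  Job 1: M1 done at 11, M2 done at 22
  Job 3: M1 done at 19, M2 done at 24
Makespan = 24

24


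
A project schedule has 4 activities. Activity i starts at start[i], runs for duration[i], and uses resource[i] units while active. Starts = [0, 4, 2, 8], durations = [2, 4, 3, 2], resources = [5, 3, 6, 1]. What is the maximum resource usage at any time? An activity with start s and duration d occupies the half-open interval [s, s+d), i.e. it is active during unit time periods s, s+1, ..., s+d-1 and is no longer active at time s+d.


Each activity i is active on [start_i, start_i + duration_i).
Compute total resource usage per time slot:
  t=0: active resources = [5], total = 5
  t=1: active resources = [5], total = 5
  t=2: active resources = [6], total = 6
  t=3: active resources = [6], total = 6
  t=4: active resources = [3, 6], total = 9
  t=5: active resources = [3], total = 3
  t=6: active resources = [3], total = 3
  t=7: active resources = [3], total = 3
  t=8: active resources = [1], total = 1
  t=9: active resources = [1], total = 1
Peak resource demand = 9

9


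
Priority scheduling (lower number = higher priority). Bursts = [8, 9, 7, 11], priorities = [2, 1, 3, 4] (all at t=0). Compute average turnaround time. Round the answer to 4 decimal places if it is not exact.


Sort by priority (ascending = highest first):
Order: [(1, 9), (2, 8), (3, 7), (4, 11)]
Completion times:
  Priority 1, burst=9, C=9
  Priority 2, burst=8, C=17
  Priority 3, burst=7, C=24
  Priority 4, burst=11, C=35
Average turnaround = 85/4 = 21.25

21.25


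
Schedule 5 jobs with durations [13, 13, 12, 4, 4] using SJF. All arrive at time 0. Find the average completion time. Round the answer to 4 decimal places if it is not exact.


SJF order (ascending): [4, 4, 12, 13, 13]
Completion times:
  Job 1: burst=4, C=4
  Job 2: burst=4, C=8
  Job 3: burst=12, C=20
  Job 4: burst=13, C=33
  Job 5: burst=13, C=46
Average completion = 111/5 = 22.2

22.2


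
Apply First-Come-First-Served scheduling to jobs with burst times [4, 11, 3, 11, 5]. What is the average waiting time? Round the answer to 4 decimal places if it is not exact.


FCFS order (as given): [4, 11, 3, 11, 5]
Waiting times:
  Job 1: wait = 0
  Job 2: wait = 4
  Job 3: wait = 15
  Job 4: wait = 18
  Job 5: wait = 29
Sum of waiting times = 66
Average waiting time = 66/5 = 13.2

13.2


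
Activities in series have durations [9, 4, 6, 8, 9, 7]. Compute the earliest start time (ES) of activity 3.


Activity 3 starts after activities 1 through 2 complete.
Predecessor durations: [9, 4]
ES = 9 + 4 = 13

13


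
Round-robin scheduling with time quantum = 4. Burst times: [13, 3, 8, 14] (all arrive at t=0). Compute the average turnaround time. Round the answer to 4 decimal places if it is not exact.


Time quantum = 4
Execution trace:
  J1 runs 4 units, time = 4
  J2 runs 3 units, time = 7
  J3 runs 4 units, time = 11
  J4 runs 4 units, time = 15
  J1 runs 4 units, time = 19
  J3 runs 4 units, time = 23
  J4 runs 4 units, time = 27
  J1 runs 4 units, time = 31
  J4 runs 4 units, time = 35
  J1 runs 1 units, time = 36
  J4 runs 2 units, time = 38
Finish times: [36, 7, 23, 38]
Average turnaround = 104/4 = 26.0

26.0


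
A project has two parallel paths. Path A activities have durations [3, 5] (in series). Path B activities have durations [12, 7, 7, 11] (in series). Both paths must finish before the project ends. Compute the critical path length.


Path A total = 3 + 5 = 8
Path B total = 12 + 7 + 7 + 11 = 37
Critical path = longest path = max(8, 37) = 37

37


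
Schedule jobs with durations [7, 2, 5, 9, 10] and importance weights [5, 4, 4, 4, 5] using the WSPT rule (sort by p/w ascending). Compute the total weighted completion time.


Compute p/w ratios and sort ascending (WSPT): [(2, 4), (5, 4), (7, 5), (10, 5), (9, 4)]
Compute weighted completion times:
  Job (p=2,w=4): C=2, w*C=4*2=8
  Job (p=5,w=4): C=7, w*C=4*7=28
  Job (p=7,w=5): C=14, w*C=5*14=70
  Job (p=10,w=5): C=24, w*C=5*24=120
  Job (p=9,w=4): C=33, w*C=4*33=132
Total weighted completion time = 358

358


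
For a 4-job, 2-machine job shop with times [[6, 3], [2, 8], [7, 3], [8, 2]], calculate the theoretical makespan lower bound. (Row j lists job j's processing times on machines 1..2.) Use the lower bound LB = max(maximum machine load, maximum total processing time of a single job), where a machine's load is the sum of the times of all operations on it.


Machine loads:
  Machine 1: 6 + 2 + 7 + 8 = 23
  Machine 2: 3 + 8 + 3 + 2 = 16
Max machine load = 23
Job totals:
  Job 1: 9
  Job 2: 10
  Job 3: 10
  Job 4: 10
Max job total = 10
Lower bound = max(23, 10) = 23

23


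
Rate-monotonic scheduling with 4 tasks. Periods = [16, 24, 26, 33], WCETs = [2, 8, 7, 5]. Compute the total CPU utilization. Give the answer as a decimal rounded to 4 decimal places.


Compute individual utilizations (exact fractions):
  Task 1: C/T = 2/16 = 1/8 (approx. 0.125)
  Task 2: C/T = 8/24 = 1/3 (approx. 0.3333)
  Task 3: C/T = 7/26 (approx. 0.2692)
  Task 4: C/T = 5/33 (approx. 0.1515)
Total utilization U = 1/8 + 1/3 + 7/26 + 5/33 = 3017/3432
Rounded to 4 decimal places: U = 0.8791
RM (Liu & Layland) bound for 4 tasks = 0.756828; compare with U = 3017/3432 (approx. 0.879079)
bound < U <= 1, so the RM sufficient condition is not met (inconclusive; an exact test such as response-time analysis is needed).

0.8791


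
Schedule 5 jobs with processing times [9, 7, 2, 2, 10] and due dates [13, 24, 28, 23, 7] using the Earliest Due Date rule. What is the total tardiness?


Sort by due date (EDD order): [(10, 7), (9, 13), (2, 23), (7, 24), (2, 28)]
Compute completion times and tardiness:
  Job 1: p=10, d=7, C=10, tardiness=max(0,10-7)=3
  Job 2: p=9, d=13, C=19, tardiness=max(0,19-13)=6
  Job 3: p=2, d=23, C=21, tardiness=max(0,21-23)=0
  Job 4: p=7, d=24, C=28, tardiness=max(0,28-24)=4
  Job 5: p=2, d=28, C=30, tardiness=max(0,30-28)=2
Total tardiness = 15

15


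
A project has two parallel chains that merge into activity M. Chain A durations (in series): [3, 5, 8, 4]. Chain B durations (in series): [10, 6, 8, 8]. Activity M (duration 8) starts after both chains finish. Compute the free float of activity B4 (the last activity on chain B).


ES(B4) = sum of predecessors on chain B = 24
EF(B4) = ES + duration = 24 + 8 = 32
Successor of B4 is M. ES(M) = max(sum(A), sum(B)) = max(20, 32) = 32
Free float = ES(successor) - EF(current) = 32 - 32 = 0

0


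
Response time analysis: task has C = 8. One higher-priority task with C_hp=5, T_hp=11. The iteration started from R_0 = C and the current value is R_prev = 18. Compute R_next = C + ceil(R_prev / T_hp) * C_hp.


R_next = C + ceil(R_prev / T_hp) * C_hp
ceil(18 / 11) = ceil(1.6364) = 2
Interference = 2 * 5 = 10
R_next = 8 + 10 = 18
R_next = R_prev, so the iteration has converged (response time = 18).

18


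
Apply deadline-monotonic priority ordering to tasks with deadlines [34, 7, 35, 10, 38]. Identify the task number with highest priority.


Sort tasks by relative deadline (ascending):
  Task 2: deadline = 7
  Task 4: deadline = 10
  Task 1: deadline = 34
  Task 3: deadline = 35
  Task 5: deadline = 38
Priority order (highest first): [2, 4, 1, 3, 5]
Highest priority task = 2

2


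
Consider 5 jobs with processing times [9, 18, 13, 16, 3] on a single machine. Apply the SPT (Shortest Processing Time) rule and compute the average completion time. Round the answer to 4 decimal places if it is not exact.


Sort jobs by processing time (SPT order): [3, 9, 13, 16, 18]
Compute completion times sequentially:
  Job 1: processing = 3, completes at 3
  Job 2: processing = 9, completes at 12
  Job 3: processing = 13, completes at 25
  Job 4: processing = 16, completes at 41
  Job 5: processing = 18, completes at 59
Sum of completion times = 140
Average completion time = 140/5 = 28.0

28.0


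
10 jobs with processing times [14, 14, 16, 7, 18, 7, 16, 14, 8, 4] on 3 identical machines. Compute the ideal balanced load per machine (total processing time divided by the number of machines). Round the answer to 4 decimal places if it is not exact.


Total processing time = 14 + 14 + 16 + 7 + 18 + 7 + 16 + 14 + 8 + 4 = 118
Number of machines = 3
Ideal balanced load = 118 / 3 = 39.3333

39.3333


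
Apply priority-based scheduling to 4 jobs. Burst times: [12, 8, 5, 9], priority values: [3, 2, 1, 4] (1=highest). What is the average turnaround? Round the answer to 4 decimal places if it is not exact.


Sort by priority (ascending = highest first):
Order: [(1, 5), (2, 8), (3, 12), (4, 9)]
Completion times:
  Priority 1, burst=5, C=5
  Priority 2, burst=8, C=13
  Priority 3, burst=12, C=25
  Priority 4, burst=9, C=34
Average turnaround = 77/4 = 19.25

19.25


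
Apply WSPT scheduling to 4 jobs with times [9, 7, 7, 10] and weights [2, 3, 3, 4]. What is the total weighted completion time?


Compute p/w ratios and sort ascending (WSPT): [(7, 3), (7, 3), (10, 4), (9, 2)]
Compute weighted completion times:
  Job (p=7,w=3): C=7, w*C=3*7=21
  Job (p=7,w=3): C=14, w*C=3*14=42
  Job (p=10,w=4): C=24, w*C=4*24=96
  Job (p=9,w=2): C=33, w*C=2*33=66
Total weighted completion time = 225

225


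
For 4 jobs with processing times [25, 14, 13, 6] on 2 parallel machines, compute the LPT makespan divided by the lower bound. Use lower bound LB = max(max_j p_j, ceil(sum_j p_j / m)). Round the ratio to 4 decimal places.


LPT order: [25, 14, 13, 6]
Machine loads after assignment: [31, 27]
LPT makespan = 31
Lower bound = max(max_job, ceil(total/2)) = max(25, 29) = 29
Ratio = 31 / 29 = 1.069

1.069


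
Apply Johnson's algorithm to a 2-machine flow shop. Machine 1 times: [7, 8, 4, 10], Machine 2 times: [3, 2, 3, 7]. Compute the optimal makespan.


Apply Johnson's rule:
  Group 1 (a <= b): []
  Group 2 (a > b): [(4, 10, 7), (1, 7, 3), (3, 4, 3), (2, 8, 2)]
Optimal job order: [4, 1, 3, 2]
Schedule:
  Job 4: M1 done at 10, M2 done at 17
  Job 1: M1 done at 17, M2 done at 20
  Job 3: M1 done at 21, M2 done at 24
  Job 2: M1 done at 29, M2 done at 31
Makespan = 31

31


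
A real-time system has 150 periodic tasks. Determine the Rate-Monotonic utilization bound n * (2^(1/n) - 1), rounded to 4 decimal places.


Compute 2^(1/150) = 1.0046316744
Subtract 1: 1.0046316744 - 1 = 0.0046316744
Multiply by n: 150 * 0.0046316744 = 0.6947511600
Round to 4 dp: 0.6948

0.6948


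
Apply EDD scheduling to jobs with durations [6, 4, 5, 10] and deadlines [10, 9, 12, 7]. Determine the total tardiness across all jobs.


Sort by due date (EDD order): [(10, 7), (4, 9), (6, 10), (5, 12)]
Compute completion times and tardiness:
  Job 1: p=10, d=7, C=10, tardiness=max(0,10-7)=3
  Job 2: p=4, d=9, C=14, tardiness=max(0,14-9)=5
  Job 3: p=6, d=10, C=20, tardiness=max(0,20-10)=10
  Job 4: p=5, d=12, C=25, tardiness=max(0,25-12)=13
Total tardiness = 31

31


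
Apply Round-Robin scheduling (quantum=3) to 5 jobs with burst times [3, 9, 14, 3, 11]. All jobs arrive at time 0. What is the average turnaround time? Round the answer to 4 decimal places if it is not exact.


Time quantum = 3
Execution trace:
  J1 runs 3 units, time = 3
  J2 runs 3 units, time = 6
  J3 runs 3 units, time = 9
  J4 runs 3 units, time = 12
  J5 runs 3 units, time = 15
  J2 runs 3 units, time = 18
  J3 runs 3 units, time = 21
  J5 runs 3 units, time = 24
  J2 runs 3 units, time = 27
  J3 runs 3 units, time = 30
  J5 runs 3 units, time = 33
  J3 runs 3 units, time = 36
  J5 runs 2 units, time = 38
  J3 runs 2 units, time = 40
Finish times: [3, 27, 40, 12, 38]
Average turnaround = 120/5 = 24.0

24.0


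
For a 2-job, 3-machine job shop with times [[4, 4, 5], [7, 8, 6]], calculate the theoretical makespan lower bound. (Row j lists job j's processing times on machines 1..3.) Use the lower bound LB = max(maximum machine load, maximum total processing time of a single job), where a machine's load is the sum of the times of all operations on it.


Machine loads:
  Machine 1: 4 + 7 = 11
  Machine 2: 4 + 8 = 12
  Machine 3: 5 + 6 = 11
Max machine load = 12
Job totals:
  Job 1: 13
  Job 2: 21
Max job total = 21
Lower bound = max(12, 21) = 21

21


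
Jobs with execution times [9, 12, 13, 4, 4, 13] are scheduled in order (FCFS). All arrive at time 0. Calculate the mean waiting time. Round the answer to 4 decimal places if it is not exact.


FCFS order (as given): [9, 12, 13, 4, 4, 13]
Waiting times:
  Job 1: wait = 0
  Job 2: wait = 9
  Job 3: wait = 21
  Job 4: wait = 34
  Job 5: wait = 38
  Job 6: wait = 42
Sum of waiting times = 144
Average waiting time = 144/6 = 24.0

24.0


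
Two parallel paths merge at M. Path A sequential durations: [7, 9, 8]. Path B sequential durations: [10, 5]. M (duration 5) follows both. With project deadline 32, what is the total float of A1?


Forward pass: ES(A1) = sum of predecessors on chain A = 0
EF = ES + duration = 0 + 7 = 7
Backward pass: LF(M) = deadline = 32; LS(M) = 32 - 5 = 27
LF(A1) = LS(M) - sum(successors on chain A) = 27 - 17 = 10
LS = LF - duration = 10 - 7 = 3
Total float = LS - ES = 3 - 0 = 3

3


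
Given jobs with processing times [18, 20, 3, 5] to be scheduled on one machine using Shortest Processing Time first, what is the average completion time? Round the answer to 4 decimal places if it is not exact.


Sort jobs by processing time (SPT order): [3, 5, 18, 20]
Compute completion times sequentially:
  Job 1: processing = 3, completes at 3
  Job 2: processing = 5, completes at 8
  Job 3: processing = 18, completes at 26
  Job 4: processing = 20, completes at 46
Sum of completion times = 83
Average completion time = 83/4 = 20.75

20.75


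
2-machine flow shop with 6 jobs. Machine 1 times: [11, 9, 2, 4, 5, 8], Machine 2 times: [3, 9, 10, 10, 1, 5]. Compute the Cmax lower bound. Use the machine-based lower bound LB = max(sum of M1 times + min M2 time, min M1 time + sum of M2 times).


LB1 = sum(M1 times) + min(M2 times) = 39 + 1 = 40
LB2 = min(M1 times) + sum(M2 times) = 2 + 38 = 40
Lower bound = max(LB1, LB2) = max(40, 40) = 40

40


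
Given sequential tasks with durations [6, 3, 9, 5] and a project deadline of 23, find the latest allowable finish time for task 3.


LF(activity 3) = deadline - sum of successor durations
Successors: activities 4 through 4 with durations [5]
Sum of successor durations = 5
LF = 23 - 5 = 18

18


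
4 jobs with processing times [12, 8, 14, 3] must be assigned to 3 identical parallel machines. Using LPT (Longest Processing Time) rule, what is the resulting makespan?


Sort jobs in decreasing order (LPT): [14, 12, 8, 3]
Assign each job to the least loaded machine:
  Machine 1: jobs [14], load = 14
  Machine 2: jobs [12], load = 12
  Machine 3: jobs [8, 3], load = 11
Makespan = max load = 14

14


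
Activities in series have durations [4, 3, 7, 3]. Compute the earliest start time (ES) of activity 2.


Activity 2 starts after activities 1 through 1 complete.
Predecessor durations: [4]
ES = 4 = 4

4


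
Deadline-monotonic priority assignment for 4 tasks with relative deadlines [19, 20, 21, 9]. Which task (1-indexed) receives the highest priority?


Sort tasks by relative deadline (ascending):
  Task 4: deadline = 9
  Task 1: deadline = 19
  Task 2: deadline = 20
  Task 3: deadline = 21
Priority order (highest first): [4, 1, 2, 3]
Highest priority task = 4

4


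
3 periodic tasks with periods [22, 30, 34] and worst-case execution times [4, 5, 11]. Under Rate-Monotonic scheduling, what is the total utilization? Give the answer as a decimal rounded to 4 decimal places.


Compute individual utilizations (exact fractions):
  Task 1: C/T = 4/22 = 2/11 (approx. 0.1818)
  Task 2: C/T = 5/30 = 1/6 (approx. 0.1667)
  Task 3: C/T = 11/34 (approx. 0.3235)
Total utilization U = 2/11 + 1/6 + 11/34 = 377/561
Rounded to 4 decimal places: U = 0.6720
RM (Liu & Layland) bound for 3 tasks = 0.779763; compare with U = 377/561 (approx. 0.672014)
U <= bound, so schedulable by RM sufficient condition.

0.6720


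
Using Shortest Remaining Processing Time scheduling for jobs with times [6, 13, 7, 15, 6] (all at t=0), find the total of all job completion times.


Since all jobs arrive at t=0, SRPT equals SPT ordering.
SPT order: [6, 6, 7, 13, 15]
Completion times:
  Job 1: p=6, C=6
  Job 2: p=6, C=12
  Job 3: p=7, C=19
  Job 4: p=13, C=32
  Job 5: p=15, C=47
Total completion time = 6 + 12 + 19 + 32 + 47 = 116

116


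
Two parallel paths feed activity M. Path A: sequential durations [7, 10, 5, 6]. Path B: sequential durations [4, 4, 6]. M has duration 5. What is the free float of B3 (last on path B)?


ES(B3) = sum of predecessors on chain B = 8
EF(B3) = ES + duration = 8 + 6 = 14
Successor of B3 is M. ES(M) = max(sum(A), sum(B)) = max(28, 14) = 28
Free float = ES(successor) - EF(current) = 28 - 14 = 14

14


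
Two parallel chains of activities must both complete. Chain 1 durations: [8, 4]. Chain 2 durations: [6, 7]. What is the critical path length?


Path A total = 8 + 4 = 12
Path B total = 6 + 7 = 13
Critical path = longest path = max(12, 13) = 13

13


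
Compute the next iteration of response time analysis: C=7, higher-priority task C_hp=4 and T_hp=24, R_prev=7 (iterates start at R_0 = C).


R_next = C + ceil(R_prev / T_hp) * C_hp
ceil(7 / 24) = ceil(0.2917) = 1
Interference = 1 * 4 = 4
R_next = 7 + 4 = 11

11


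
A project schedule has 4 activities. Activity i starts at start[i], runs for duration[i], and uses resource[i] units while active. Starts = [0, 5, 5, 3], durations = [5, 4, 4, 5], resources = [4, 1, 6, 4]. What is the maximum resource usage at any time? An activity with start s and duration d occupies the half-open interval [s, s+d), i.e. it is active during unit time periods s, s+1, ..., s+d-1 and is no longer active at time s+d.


Each activity i is active on [start_i, start_i + duration_i).
Compute total resource usage per time slot:
  t=0: active resources = [4], total = 4
  t=1: active resources = [4], total = 4
  t=2: active resources = [4], total = 4
  t=3: active resources = [4, 4], total = 8
  t=4: active resources = [4, 4], total = 8
  t=5: active resources = [1, 6, 4], total = 11
  t=6: active resources = [1, 6, 4], total = 11
  t=7: active resources = [1, 6, 4], total = 11
  t=8: active resources = [1, 6], total = 7
Peak resource demand = 11

11


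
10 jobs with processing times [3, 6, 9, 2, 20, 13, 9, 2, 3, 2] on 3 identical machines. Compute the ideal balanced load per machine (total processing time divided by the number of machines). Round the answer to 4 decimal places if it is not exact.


Total processing time = 3 + 6 + 9 + 2 + 20 + 13 + 9 + 2 + 3 + 2 = 69
Number of machines = 3
Ideal balanced load = 69 / 3 = 23.0

23.0


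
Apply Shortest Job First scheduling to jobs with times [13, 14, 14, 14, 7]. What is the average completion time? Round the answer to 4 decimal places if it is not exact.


SJF order (ascending): [7, 13, 14, 14, 14]
Completion times:
  Job 1: burst=7, C=7
  Job 2: burst=13, C=20
  Job 3: burst=14, C=34
  Job 4: burst=14, C=48
  Job 5: burst=14, C=62
Average completion = 171/5 = 34.2

34.2


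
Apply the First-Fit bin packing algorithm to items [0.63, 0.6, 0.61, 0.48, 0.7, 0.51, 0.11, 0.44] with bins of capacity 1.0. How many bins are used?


Place items sequentially using First-Fit:
  Item 0.63 -> new Bin 1
  Item 0.6 -> new Bin 2
  Item 0.61 -> new Bin 3
  Item 0.48 -> new Bin 4
  Item 0.7 -> new Bin 5
  Item 0.51 -> Bin 4 (now 0.99)
  Item 0.11 -> Bin 1 (now 0.74)
  Item 0.44 -> new Bin 6
Total bins used = 6

6


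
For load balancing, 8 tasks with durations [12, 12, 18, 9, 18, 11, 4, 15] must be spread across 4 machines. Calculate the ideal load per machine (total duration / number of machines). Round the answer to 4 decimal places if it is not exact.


Total processing time = 12 + 12 + 18 + 9 + 18 + 11 + 4 + 15 = 99
Number of machines = 4
Ideal balanced load = 99 / 4 = 24.75

24.75


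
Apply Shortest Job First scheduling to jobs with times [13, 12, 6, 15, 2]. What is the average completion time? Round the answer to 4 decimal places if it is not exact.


SJF order (ascending): [2, 6, 12, 13, 15]
Completion times:
  Job 1: burst=2, C=2
  Job 2: burst=6, C=8
  Job 3: burst=12, C=20
  Job 4: burst=13, C=33
  Job 5: burst=15, C=48
Average completion = 111/5 = 22.2

22.2


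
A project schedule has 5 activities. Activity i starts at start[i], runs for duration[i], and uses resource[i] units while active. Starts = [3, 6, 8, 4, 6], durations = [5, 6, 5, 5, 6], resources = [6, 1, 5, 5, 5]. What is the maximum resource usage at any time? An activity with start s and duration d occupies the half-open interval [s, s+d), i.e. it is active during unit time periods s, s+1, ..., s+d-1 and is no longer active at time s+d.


Each activity i is active on [start_i, start_i + duration_i).
Compute total resource usage per time slot:
  t=0: active resources = [], total = 0
  t=1: active resources = [], total = 0
  t=2: active resources = [], total = 0
  t=3: active resources = [6], total = 6
  t=4: active resources = [6, 5], total = 11
  t=5: active resources = [6, 5], total = 11
  t=6: active resources = [6, 1, 5, 5], total = 17
  t=7: active resources = [6, 1, 5, 5], total = 17
  t=8: active resources = [1, 5, 5, 5], total = 16
  t=9: active resources = [1, 5, 5], total = 11
  t=10: active resources = [1, 5, 5], total = 11
  t=11: active resources = [1, 5, 5], total = 11
  t=12: active resources = [5], total = 5
Peak resource demand = 17

17


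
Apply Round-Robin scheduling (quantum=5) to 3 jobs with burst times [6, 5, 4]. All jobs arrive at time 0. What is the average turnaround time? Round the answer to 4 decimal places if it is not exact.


Time quantum = 5
Execution trace:
  J1 runs 5 units, time = 5
  J2 runs 5 units, time = 10
  J3 runs 4 units, time = 14
  J1 runs 1 units, time = 15
Finish times: [15, 10, 14]
Average turnaround = 39/3 = 13.0

13.0


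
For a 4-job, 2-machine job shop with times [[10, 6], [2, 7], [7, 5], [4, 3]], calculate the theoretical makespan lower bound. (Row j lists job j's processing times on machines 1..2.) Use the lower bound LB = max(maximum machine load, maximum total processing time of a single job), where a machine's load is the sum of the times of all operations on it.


Machine loads:
  Machine 1: 10 + 2 + 7 + 4 = 23
  Machine 2: 6 + 7 + 5 + 3 = 21
Max machine load = 23
Job totals:
  Job 1: 16
  Job 2: 9
  Job 3: 12
  Job 4: 7
Max job total = 16
Lower bound = max(23, 16) = 23

23


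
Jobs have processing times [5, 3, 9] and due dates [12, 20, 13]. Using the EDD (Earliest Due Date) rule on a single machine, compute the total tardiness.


Sort by due date (EDD order): [(5, 12), (9, 13), (3, 20)]
Compute completion times and tardiness:
  Job 1: p=5, d=12, C=5, tardiness=max(0,5-12)=0
  Job 2: p=9, d=13, C=14, tardiness=max(0,14-13)=1
  Job 3: p=3, d=20, C=17, tardiness=max(0,17-20)=0
Total tardiness = 1

1


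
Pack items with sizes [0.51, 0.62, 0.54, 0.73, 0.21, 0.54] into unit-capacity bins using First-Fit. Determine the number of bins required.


Place items sequentially using First-Fit:
  Item 0.51 -> new Bin 1
  Item 0.62 -> new Bin 2
  Item 0.54 -> new Bin 3
  Item 0.73 -> new Bin 4
  Item 0.21 -> Bin 1 (now 0.72)
  Item 0.54 -> new Bin 5
Total bins used = 5

5


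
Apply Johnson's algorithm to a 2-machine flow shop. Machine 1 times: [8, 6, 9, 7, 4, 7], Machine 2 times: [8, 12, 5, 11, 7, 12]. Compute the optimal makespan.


Apply Johnson's rule:
  Group 1 (a <= b): [(5, 4, 7), (2, 6, 12), (4, 7, 11), (6, 7, 12), (1, 8, 8)]
  Group 2 (a > b): [(3, 9, 5)]
Optimal job order: [5, 2, 4, 6, 1, 3]
Schedule:
  Job 5: M1 done at 4, M2 done at 11
  Job 2: M1 done at 10, M2 done at 23
  Job 4: M1 done at 17, M2 done at 34
  Job 6: M1 done at 24, M2 done at 46
  Job 1: M1 done at 32, M2 done at 54
  Job 3: M1 done at 41, M2 done at 59
Makespan = 59

59


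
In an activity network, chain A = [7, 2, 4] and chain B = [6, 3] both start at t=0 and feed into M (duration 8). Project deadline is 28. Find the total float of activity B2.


Forward pass: ES(B2) = sum of predecessors on chain B = 6
EF = ES + duration = 6 + 3 = 9
Backward pass: LF(M) = deadline = 28; LS(M) = 28 - 8 = 20
LF(B2) = LS(M) - sum(successors on chain B) = 20 - 0 = 20
LS = LF - duration = 20 - 3 = 17
Total float = LS - ES = 17 - 6 = 11

11


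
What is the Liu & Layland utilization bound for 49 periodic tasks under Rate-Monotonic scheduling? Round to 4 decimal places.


Compute 2^(1/49) = 1.0142463870
Subtract 1: 1.0142463870 - 1 = 0.0142463870
Multiply by n: 49 * 0.0142463870 = 0.6980729630
Round to 4 dp: 0.6981

0.6981


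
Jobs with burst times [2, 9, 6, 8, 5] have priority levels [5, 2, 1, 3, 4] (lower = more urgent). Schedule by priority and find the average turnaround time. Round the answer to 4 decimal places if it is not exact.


Sort by priority (ascending = highest first):
Order: [(1, 6), (2, 9), (3, 8), (4, 5), (5, 2)]
Completion times:
  Priority 1, burst=6, C=6
  Priority 2, burst=9, C=15
  Priority 3, burst=8, C=23
  Priority 4, burst=5, C=28
  Priority 5, burst=2, C=30
Average turnaround = 102/5 = 20.4

20.4


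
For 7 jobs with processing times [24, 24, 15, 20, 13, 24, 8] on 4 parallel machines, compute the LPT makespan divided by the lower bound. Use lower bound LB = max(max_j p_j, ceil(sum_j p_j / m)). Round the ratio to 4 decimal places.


LPT order: [24, 24, 24, 20, 15, 13, 8]
Machine loads after assignment: [37, 32, 24, 35]
LPT makespan = 37
Lower bound = max(max_job, ceil(total/4)) = max(24, 32) = 32
Ratio = 37 / 32 = 1.1563

1.1563


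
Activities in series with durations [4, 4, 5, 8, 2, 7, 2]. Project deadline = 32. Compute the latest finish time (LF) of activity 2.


LF(activity 2) = deadline - sum of successor durations
Successors: activities 3 through 7 with durations [5, 8, 2, 7, 2]
Sum of successor durations = 24
LF = 32 - 24 = 8

8


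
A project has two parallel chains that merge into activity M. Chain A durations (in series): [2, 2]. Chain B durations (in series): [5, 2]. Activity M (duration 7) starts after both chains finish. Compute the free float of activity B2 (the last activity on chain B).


ES(B2) = sum of predecessors on chain B = 5
EF(B2) = ES + duration = 5 + 2 = 7
Successor of B2 is M. ES(M) = max(sum(A), sum(B)) = max(4, 7) = 7
Free float = ES(successor) - EF(current) = 7 - 7 = 0

0


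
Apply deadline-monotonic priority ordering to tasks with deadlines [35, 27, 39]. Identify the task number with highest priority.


Sort tasks by relative deadline (ascending):
  Task 2: deadline = 27
  Task 1: deadline = 35
  Task 3: deadline = 39
Priority order (highest first): [2, 1, 3]
Highest priority task = 2

2


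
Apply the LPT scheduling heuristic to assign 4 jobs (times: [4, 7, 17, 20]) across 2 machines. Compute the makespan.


Sort jobs in decreasing order (LPT): [20, 17, 7, 4]
Assign each job to the least loaded machine:
  Machine 1: jobs [20, 4], load = 24
  Machine 2: jobs [17, 7], load = 24
Makespan = max load = 24

24


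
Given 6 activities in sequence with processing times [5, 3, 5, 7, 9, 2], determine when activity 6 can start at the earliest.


Activity 6 starts after activities 1 through 5 complete.
Predecessor durations: [5, 3, 5, 7, 9]
ES = 5 + 3 + 5 + 7 + 9 = 29

29


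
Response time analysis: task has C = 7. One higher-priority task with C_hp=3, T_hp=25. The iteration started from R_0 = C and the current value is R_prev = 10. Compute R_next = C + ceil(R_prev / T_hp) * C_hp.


R_next = C + ceil(R_prev / T_hp) * C_hp
ceil(10 / 25) = ceil(0.4) = 1
Interference = 1 * 3 = 3
R_next = 7 + 3 = 10
R_next = R_prev, so the iteration has converged (response time = 10).

10


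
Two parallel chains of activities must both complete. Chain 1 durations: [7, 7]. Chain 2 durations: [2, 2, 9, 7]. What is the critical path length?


Path A total = 7 + 7 = 14
Path B total = 2 + 2 + 9 + 7 = 20
Critical path = longest path = max(14, 20) = 20

20


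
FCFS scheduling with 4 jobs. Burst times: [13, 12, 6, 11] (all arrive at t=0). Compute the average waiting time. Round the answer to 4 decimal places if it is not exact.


FCFS order (as given): [13, 12, 6, 11]
Waiting times:
  Job 1: wait = 0
  Job 2: wait = 13
  Job 3: wait = 25
  Job 4: wait = 31
Sum of waiting times = 69
Average waiting time = 69/4 = 17.25

17.25


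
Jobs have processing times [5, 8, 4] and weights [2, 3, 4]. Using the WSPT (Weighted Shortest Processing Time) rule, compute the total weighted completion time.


Compute p/w ratios and sort ascending (WSPT): [(4, 4), (5, 2), (8, 3)]
Compute weighted completion times:
  Job (p=4,w=4): C=4, w*C=4*4=16
  Job (p=5,w=2): C=9, w*C=2*9=18
  Job (p=8,w=3): C=17, w*C=3*17=51
Total weighted completion time = 85

85


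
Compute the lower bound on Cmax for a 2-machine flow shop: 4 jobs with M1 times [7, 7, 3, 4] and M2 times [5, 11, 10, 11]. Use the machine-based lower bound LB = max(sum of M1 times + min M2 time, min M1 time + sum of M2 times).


LB1 = sum(M1 times) + min(M2 times) = 21 + 5 = 26
LB2 = min(M1 times) + sum(M2 times) = 3 + 37 = 40
Lower bound = max(LB1, LB2) = max(26, 40) = 40

40


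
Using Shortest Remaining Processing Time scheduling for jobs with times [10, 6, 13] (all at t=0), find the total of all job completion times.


Since all jobs arrive at t=0, SRPT equals SPT ordering.
SPT order: [6, 10, 13]
Completion times:
  Job 1: p=6, C=6
  Job 2: p=10, C=16
  Job 3: p=13, C=29
Total completion time = 6 + 16 + 29 = 51

51


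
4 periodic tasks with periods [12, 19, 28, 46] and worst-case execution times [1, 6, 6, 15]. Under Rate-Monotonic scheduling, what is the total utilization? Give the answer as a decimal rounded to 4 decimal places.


Compute individual utilizations (exact fractions):
  Task 1: C/T = 1/12 (approx. 0.0833)
  Task 2: C/T = 6/19 (approx. 0.3158)
  Task 3: C/T = 6/28 = 3/14 (approx. 0.2143)
  Task 4: C/T = 15/46 (approx. 0.3261)
Total utilization U = 1/12 + 6/19 + 3/14 + 15/46 = 34487/36708
Rounded to 4 decimal places: U = 0.9395
RM (Liu & Layland) bound for 4 tasks = 0.756828; compare with U = 34487/36708 (approx. 0.939495)
bound < U <= 1, so the RM sufficient condition is not met (inconclusive; an exact test such as response-time analysis is needed).

0.9395


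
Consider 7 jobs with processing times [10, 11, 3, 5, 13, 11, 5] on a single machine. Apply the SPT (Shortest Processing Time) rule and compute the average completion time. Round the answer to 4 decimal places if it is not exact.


Sort jobs by processing time (SPT order): [3, 5, 5, 10, 11, 11, 13]
Compute completion times sequentially:
  Job 1: processing = 3, completes at 3
  Job 2: processing = 5, completes at 8
  Job 3: processing = 5, completes at 13
  Job 4: processing = 10, completes at 23
  Job 5: processing = 11, completes at 34
  Job 6: processing = 11, completes at 45
  Job 7: processing = 13, completes at 58
Sum of completion times = 184
Average completion time = 184/7 = 26.2857

26.2857


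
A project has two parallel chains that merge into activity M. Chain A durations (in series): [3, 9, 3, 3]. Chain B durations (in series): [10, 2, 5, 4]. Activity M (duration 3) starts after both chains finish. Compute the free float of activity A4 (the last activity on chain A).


ES(A4) = sum of predecessors on chain A = 15
EF(A4) = ES + duration = 15 + 3 = 18
Successor of A4 is M. ES(M) = max(sum(A), sum(B)) = max(18, 21) = 21
Free float = ES(successor) - EF(current) = 21 - 18 = 3

3


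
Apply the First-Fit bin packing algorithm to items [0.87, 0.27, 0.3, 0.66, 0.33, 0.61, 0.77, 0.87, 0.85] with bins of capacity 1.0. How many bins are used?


Place items sequentially using First-Fit:
  Item 0.87 -> new Bin 1
  Item 0.27 -> new Bin 2
  Item 0.3 -> Bin 2 (now 0.57)
  Item 0.66 -> new Bin 3
  Item 0.33 -> Bin 2 (now 0.9)
  Item 0.61 -> new Bin 4
  Item 0.77 -> new Bin 5
  Item 0.87 -> new Bin 6
  Item 0.85 -> new Bin 7
Total bins used = 7

7


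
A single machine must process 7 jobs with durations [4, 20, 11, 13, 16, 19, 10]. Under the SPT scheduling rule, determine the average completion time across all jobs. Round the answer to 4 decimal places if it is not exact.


Sort jobs by processing time (SPT order): [4, 10, 11, 13, 16, 19, 20]
Compute completion times sequentially:
  Job 1: processing = 4, completes at 4
  Job 2: processing = 10, completes at 14
  Job 3: processing = 11, completes at 25
  Job 4: processing = 13, completes at 38
  Job 5: processing = 16, completes at 54
  Job 6: processing = 19, completes at 73
  Job 7: processing = 20, completes at 93
Sum of completion times = 301
Average completion time = 301/7 = 43.0

43.0


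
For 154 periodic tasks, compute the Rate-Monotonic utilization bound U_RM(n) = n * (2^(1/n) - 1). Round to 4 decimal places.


Compute 2^(1/154) = 1.0045111002
Subtract 1: 1.0045111002 - 1 = 0.0045111002
Multiply by n: 154 * 0.0045111002 = 0.6947094308
Round to 4 dp: 0.6947

0.6947


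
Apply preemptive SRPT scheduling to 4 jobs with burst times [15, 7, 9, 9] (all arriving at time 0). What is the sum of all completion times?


Since all jobs arrive at t=0, SRPT equals SPT ordering.
SPT order: [7, 9, 9, 15]
Completion times:
  Job 1: p=7, C=7
  Job 2: p=9, C=16
  Job 3: p=9, C=25
  Job 4: p=15, C=40
Total completion time = 7 + 16 + 25 + 40 = 88

88


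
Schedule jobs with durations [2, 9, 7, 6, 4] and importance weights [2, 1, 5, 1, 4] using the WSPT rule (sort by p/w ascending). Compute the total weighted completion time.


Compute p/w ratios and sort ascending (WSPT): [(2, 2), (4, 4), (7, 5), (6, 1), (9, 1)]
Compute weighted completion times:
  Job (p=2,w=2): C=2, w*C=2*2=4
  Job (p=4,w=4): C=6, w*C=4*6=24
  Job (p=7,w=5): C=13, w*C=5*13=65
  Job (p=6,w=1): C=19, w*C=1*19=19
  Job (p=9,w=1): C=28, w*C=1*28=28
Total weighted completion time = 140

140


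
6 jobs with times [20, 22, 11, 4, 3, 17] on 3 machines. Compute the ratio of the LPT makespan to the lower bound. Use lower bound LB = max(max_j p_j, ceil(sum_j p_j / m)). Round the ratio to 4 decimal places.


LPT order: [22, 20, 17, 11, 4, 3]
Machine loads after assignment: [25, 24, 28]
LPT makespan = 28
Lower bound = max(max_job, ceil(total/3)) = max(22, 26) = 26
Ratio = 28 / 26 = 1.0769

1.0769


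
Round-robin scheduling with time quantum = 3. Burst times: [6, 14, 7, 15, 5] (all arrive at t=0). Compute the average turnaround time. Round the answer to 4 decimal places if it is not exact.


Time quantum = 3
Execution trace:
  J1 runs 3 units, time = 3
  J2 runs 3 units, time = 6
  J3 runs 3 units, time = 9
  J4 runs 3 units, time = 12
  J5 runs 3 units, time = 15
  J1 runs 3 units, time = 18
  J2 runs 3 units, time = 21
  J3 runs 3 units, time = 24
  J4 runs 3 units, time = 27
  J5 runs 2 units, time = 29
  J2 runs 3 units, time = 32
  J3 runs 1 units, time = 33
  J4 runs 3 units, time = 36
  J2 runs 3 units, time = 39
  J4 runs 3 units, time = 42
  J2 runs 2 units, time = 44
  J4 runs 3 units, time = 47
Finish times: [18, 44, 33, 47, 29]
Average turnaround = 171/5 = 34.2

34.2


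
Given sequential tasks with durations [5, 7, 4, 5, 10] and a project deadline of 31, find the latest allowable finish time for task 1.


LF(activity 1) = deadline - sum of successor durations
Successors: activities 2 through 5 with durations [7, 4, 5, 10]
Sum of successor durations = 26
LF = 31 - 26 = 5

5


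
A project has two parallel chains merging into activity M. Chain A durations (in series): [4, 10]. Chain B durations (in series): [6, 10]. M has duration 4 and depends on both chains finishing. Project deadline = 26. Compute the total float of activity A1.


Forward pass: ES(A1) = sum of predecessors on chain A = 0
EF = ES + duration = 0 + 4 = 4
Backward pass: LF(M) = deadline = 26; LS(M) = 26 - 4 = 22
LF(A1) = LS(M) - sum(successors on chain A) = 22 - 10 = 12
LS = LF - duration = 12 - 4 = 8
Total float = LS - ES = 8 - 0 = 8

8


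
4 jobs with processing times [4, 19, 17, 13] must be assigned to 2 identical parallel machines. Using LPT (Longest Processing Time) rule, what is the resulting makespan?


Sort jobs in decreasing order (LPT): [19, 17, 13, 4]
Assign each job to the least loaded machine:
  Machine 1: jobs [19, 4], load = 23
  Machine 2: jobs [17, 13], load = 30
Makespan = max load = 30

30


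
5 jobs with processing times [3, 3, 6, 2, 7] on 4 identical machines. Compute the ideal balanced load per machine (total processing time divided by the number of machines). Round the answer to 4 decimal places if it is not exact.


Total processing time = 3 + 3 + 6 + 2 + 7 = 21
Number of machines = 4
Ideal balanced load = 21 / 4 = 5.25

5.25


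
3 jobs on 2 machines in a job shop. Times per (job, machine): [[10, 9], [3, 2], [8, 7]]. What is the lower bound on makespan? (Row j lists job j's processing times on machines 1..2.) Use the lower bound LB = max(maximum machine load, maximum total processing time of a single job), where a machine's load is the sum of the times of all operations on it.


Machine loads:
  Machine 1: 10 + 3 + 8 = 21
  Machine 2: 9 + 2 + 7 = 18
Max machine load = 21
Job totals:
  Job 1: 19
  Job 2: 5
  Job 3: 15
Max job total = 19
Lower bound = max(21, 19) = 21

21
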